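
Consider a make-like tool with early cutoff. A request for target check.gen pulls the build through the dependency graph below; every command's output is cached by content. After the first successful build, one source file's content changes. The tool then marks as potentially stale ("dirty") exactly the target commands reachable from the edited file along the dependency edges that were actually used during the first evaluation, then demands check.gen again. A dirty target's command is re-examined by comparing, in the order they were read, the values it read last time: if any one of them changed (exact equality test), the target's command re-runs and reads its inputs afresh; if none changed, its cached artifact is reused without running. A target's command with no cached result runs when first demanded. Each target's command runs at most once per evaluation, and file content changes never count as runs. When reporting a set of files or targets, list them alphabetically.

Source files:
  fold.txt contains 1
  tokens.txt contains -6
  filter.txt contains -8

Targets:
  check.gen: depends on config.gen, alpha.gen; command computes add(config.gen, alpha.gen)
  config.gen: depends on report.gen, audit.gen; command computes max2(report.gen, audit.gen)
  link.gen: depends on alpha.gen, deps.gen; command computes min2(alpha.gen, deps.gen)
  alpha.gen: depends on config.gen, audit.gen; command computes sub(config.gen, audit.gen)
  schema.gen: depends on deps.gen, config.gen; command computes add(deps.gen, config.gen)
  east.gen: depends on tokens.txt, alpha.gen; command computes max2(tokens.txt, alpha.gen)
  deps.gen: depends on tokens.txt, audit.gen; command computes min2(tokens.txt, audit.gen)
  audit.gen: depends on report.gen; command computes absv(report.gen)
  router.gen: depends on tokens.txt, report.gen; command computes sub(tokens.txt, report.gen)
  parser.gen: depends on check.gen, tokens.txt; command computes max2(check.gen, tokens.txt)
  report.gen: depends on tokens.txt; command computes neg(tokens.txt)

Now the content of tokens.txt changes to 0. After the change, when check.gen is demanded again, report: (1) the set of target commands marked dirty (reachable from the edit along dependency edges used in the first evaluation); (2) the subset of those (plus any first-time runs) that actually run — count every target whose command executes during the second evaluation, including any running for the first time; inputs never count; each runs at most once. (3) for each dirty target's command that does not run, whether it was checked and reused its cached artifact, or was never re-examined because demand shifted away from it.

First demand of the output computes:
  report.gen = neg(-6) = 6
  audit.gen = absv(6) = 6
  config.gen = max2(6, 6) = 6
  alpha.gen = sub(6, 6) = 0
  check.gen = add(6, 0) = 6

After the edit, cleaning proceeds:
  report.gen: a read changed (tokens.txt -6->0) — executes, giving 0.
  audit.gen: a read changed (report.gen 6->0) — executes, giving 0.
  config.gen: a read changed (report.gen 6->0; audit.gen 6->0) — executes, giving 0.
  alpha.gen: a read changed (config.gen 6->0; audit.gen 6->0) — executes, giving 0 — identical to its old value.
  check.gen: a read changed (config.gen 6->0) — executes, giving 0.

The edit dirties: alpha.gen, audit.gen, check.gen, config.gen, report.gen.
5 target commands run: alpha.gen, audit.gen, check.gen, config.gen, report.gen.
No dirty target's command escaped a run.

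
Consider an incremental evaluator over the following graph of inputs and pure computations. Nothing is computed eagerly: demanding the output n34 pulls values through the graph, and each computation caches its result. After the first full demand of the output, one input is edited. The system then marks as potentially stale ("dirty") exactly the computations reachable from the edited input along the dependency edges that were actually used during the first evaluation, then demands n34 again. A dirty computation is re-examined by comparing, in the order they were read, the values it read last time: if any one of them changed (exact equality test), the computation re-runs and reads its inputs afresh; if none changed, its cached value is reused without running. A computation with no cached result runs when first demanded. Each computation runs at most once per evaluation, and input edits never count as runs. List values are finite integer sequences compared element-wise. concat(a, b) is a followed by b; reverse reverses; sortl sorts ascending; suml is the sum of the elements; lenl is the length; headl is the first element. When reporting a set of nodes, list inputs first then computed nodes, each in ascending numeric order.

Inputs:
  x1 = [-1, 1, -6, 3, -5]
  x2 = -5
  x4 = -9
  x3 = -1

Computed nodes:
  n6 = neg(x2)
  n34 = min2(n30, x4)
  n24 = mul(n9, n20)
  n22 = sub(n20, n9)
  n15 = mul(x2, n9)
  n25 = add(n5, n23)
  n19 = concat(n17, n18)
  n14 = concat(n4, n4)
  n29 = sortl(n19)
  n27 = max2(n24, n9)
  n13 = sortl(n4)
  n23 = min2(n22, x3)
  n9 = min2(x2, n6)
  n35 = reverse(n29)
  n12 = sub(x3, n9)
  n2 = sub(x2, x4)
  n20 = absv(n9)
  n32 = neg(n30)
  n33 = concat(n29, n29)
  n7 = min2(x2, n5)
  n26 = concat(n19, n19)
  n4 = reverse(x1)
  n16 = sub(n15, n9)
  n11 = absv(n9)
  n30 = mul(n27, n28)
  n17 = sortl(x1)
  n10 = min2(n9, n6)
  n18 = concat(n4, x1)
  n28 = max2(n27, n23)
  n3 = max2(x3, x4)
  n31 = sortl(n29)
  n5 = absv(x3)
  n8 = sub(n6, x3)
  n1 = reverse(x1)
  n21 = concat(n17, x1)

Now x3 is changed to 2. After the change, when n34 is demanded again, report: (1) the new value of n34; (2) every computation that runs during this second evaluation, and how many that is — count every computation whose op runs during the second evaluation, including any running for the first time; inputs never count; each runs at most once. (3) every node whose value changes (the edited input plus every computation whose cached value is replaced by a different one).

n34 now evaluates to -10.
Run set: n23, n28, n30, n34 (4 run).
Changed values: x3, n23, n28, n30, n34.

Initial pass — values computed on the first demand:
  n6 = neg(-5) = 5
  n9 = min2(-5, 5) = -5
  n20 = absv(-5) = 5
  n22 = sub(5, -5) = 10
  n23 = min2(10, -1) = -1
  n24 = mul(-5, 5) = -25
  n27 = max2(-25, -5) = -5
  n28 = max2(-5, -1) = -1
  n30 = mul(-5, -1) = 5
  n34 = min2(5, -9) = -9

Second demand — change propagation:
  n23: re-runs because x3 -1->2; new result 2.
  n28: re-runs because n23 -1->2; new result 2.
  n30: re-runs because n28 -1->2; new result -10.
  n34: re-runs because n30 5->-10; new result -10.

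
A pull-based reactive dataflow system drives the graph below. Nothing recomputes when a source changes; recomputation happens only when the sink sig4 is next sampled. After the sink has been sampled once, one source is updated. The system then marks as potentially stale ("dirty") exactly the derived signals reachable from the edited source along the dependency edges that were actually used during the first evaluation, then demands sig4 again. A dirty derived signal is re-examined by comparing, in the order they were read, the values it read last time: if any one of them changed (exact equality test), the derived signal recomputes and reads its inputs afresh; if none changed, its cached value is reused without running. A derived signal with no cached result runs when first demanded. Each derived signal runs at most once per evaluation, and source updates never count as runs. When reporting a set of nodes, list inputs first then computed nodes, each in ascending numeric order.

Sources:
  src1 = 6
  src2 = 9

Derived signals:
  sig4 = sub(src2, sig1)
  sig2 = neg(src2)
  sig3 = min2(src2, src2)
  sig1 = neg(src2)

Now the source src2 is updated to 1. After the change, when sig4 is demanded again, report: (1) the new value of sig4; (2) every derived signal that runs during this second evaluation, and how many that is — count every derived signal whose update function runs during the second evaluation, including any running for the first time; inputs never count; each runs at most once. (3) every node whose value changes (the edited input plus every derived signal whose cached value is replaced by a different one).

New value of sig4: 2.
Derived signals that run: sig1, sig4 — 2 in total.
Values that change: src2, sig1, sig4.

First evaluation (everything demanded from the output):
  sig1 = neg(9) = -9
  sig4 = sub(9, -9) = 18

Propagation after the edit:
  sig1: runs — src2 9->1; result -1.
  sig4: runs — src2 9->1; sig1 -9->-1; result 2.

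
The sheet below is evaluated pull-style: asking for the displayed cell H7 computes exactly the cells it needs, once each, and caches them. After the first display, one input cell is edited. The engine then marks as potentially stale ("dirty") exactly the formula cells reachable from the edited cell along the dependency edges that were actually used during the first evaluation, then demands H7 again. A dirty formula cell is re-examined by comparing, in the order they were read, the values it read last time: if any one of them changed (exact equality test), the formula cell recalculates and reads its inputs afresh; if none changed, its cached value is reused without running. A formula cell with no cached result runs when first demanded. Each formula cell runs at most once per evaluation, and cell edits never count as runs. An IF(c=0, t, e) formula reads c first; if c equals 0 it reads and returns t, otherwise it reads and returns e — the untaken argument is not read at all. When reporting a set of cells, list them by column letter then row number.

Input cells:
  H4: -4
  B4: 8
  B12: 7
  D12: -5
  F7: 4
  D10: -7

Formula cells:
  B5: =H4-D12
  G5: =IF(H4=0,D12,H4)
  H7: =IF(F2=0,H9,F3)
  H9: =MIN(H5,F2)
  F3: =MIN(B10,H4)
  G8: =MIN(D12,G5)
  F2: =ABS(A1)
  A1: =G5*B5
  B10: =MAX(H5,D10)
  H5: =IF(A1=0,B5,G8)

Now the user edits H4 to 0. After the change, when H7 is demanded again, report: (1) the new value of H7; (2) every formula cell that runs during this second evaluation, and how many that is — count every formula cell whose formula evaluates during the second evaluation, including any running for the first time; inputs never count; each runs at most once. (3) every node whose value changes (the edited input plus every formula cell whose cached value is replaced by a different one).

First demand of the output computes:
  B5 = -4 - -5 = 1
  G5 = IF(H4=0: H4=-4 -> else branch H4) = -4
  A1 = -4 * 1 = -4
  F2 = ABS(-4) = 4
  G8 = MIN(-5, -4) = -5
  H5 = IF(A1=0: A1=-4 -> else branch G8) = -5
  B10 = MAX(-5, -7) = -5
  F3 = MIN(-5, -4) = -5
  H7 = IF(F2=0: F2=4 -> else branch F3) = -5

After the edit, cleaning proceeds:
  B5: a read changed (H4 -4->0) — executes, giving 5.
  G5: a read changed (H4 -4->0; H4 -4->0) — executes, giving -5.
  A1: a read changed (G5 -4->-5; B5 1->5) — executes, giving -25.
  F2: a read changed (A1 -4->-25) — executes, giving 25.
  G8: a read changed (G5 -4->-5) — executes, giving -5 — identical to its old value.
  H5: a read changed (A1 -4->-25) — executes, giving -5 — identical to its old value.
  B10: dirty, but its reads are unchanged (H5 unchanged, D10 unchanged); cached -5 stands.
  F3: a read changed (H4 -4->0) — executes, giving -5 — identical to its old value.
  H7: a read changed (F2 4->25) — executes, giving -5 — identical to its old value.

Note where the cutoff bites: B10 is checked, finds nothing changed, and keeps its cache.

Demanding H7 again yields -5.
8 formula cells run: A1, B5, F2, F3, G5, G8, H5, H7.
The nodes whose values change: A1, B5, F2, G5, H4.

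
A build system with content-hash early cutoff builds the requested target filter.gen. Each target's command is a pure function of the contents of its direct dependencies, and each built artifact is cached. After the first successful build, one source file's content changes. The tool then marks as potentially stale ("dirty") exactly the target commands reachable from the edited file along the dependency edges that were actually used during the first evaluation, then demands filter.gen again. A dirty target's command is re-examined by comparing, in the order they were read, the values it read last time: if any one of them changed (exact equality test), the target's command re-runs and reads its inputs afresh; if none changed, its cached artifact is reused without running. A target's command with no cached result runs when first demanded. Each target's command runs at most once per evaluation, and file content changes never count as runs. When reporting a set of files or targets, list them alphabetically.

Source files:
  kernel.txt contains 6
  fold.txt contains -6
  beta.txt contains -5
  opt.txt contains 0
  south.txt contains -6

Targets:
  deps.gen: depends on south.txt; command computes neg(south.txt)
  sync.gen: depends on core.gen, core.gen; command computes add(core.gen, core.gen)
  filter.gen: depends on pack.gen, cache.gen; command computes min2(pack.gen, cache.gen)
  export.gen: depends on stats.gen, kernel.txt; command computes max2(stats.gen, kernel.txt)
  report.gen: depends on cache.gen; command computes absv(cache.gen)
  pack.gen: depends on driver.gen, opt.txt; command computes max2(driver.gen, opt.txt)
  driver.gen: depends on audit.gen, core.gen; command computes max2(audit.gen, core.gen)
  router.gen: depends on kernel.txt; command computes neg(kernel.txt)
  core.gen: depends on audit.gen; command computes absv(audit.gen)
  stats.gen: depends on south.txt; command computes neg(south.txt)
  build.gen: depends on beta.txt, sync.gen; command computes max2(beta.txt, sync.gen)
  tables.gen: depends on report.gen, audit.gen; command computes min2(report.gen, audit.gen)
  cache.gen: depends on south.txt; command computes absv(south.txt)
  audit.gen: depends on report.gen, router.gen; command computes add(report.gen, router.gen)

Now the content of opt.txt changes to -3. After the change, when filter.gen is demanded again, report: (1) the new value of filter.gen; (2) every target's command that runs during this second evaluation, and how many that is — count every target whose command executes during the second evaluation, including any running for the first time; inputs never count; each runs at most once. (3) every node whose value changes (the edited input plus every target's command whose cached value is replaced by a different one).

New value of filter.gen: 0.
Target commands that run: pack.gen — 1 in total.
Values that change: opt.txt.
Key observation: the change is absorbed at pack.gen — it re-runs but produces the same value, and the output's value is unchanged.

First evaluation (everything demanded from the output):
  cache.gen = absv(-6) = 6
  report.gen = absv(6) = 6
  router.gen = neg(6) = -6
  audit.gen = add(6, -6) = 0
  core.gen = absv(0) = 0
  driver.gen = max2(0, 0) = 0
  pack.gen = max2(0, 0) = 0
  filter.gen = min2(0, 6) = 0

Propagation after the edit:
  pack.gen: runs — opt.txt 0->-3; result 0 (same value as before).
  filter.gen: checked — values it read are unchanged (pack.gen unchanged, cache.gen unchanged); reused cached 0 without running.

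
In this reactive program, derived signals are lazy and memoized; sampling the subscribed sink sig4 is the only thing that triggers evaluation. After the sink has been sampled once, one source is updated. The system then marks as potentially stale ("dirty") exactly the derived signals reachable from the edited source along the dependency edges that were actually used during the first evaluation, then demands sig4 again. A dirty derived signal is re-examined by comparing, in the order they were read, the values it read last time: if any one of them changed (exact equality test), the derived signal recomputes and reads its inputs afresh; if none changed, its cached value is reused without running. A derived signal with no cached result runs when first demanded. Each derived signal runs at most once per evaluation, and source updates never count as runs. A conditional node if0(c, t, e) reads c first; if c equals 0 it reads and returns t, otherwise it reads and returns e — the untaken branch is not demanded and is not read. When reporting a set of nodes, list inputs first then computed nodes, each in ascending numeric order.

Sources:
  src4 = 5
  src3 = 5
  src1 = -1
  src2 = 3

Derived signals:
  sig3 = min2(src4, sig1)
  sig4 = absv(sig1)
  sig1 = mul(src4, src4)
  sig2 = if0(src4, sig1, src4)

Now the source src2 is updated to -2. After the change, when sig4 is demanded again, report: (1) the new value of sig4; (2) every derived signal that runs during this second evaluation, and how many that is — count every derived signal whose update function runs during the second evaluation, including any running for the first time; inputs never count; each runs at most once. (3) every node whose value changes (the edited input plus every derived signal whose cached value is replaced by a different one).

Demanding sig4 again yields 25.
0 derived signals run: none.
The nodes whose values change: src2.
Note the shortcut — nothing in the graph depends on src2 at all, so no recomputation happens.

First demand of the output computes:
  sig1 = mul(5, 5) = 25
  sig4 = absv(25) = 25

After the edit, cleaning proceeds:
  no node depends on src2 at all; the second demand re-runs nothing.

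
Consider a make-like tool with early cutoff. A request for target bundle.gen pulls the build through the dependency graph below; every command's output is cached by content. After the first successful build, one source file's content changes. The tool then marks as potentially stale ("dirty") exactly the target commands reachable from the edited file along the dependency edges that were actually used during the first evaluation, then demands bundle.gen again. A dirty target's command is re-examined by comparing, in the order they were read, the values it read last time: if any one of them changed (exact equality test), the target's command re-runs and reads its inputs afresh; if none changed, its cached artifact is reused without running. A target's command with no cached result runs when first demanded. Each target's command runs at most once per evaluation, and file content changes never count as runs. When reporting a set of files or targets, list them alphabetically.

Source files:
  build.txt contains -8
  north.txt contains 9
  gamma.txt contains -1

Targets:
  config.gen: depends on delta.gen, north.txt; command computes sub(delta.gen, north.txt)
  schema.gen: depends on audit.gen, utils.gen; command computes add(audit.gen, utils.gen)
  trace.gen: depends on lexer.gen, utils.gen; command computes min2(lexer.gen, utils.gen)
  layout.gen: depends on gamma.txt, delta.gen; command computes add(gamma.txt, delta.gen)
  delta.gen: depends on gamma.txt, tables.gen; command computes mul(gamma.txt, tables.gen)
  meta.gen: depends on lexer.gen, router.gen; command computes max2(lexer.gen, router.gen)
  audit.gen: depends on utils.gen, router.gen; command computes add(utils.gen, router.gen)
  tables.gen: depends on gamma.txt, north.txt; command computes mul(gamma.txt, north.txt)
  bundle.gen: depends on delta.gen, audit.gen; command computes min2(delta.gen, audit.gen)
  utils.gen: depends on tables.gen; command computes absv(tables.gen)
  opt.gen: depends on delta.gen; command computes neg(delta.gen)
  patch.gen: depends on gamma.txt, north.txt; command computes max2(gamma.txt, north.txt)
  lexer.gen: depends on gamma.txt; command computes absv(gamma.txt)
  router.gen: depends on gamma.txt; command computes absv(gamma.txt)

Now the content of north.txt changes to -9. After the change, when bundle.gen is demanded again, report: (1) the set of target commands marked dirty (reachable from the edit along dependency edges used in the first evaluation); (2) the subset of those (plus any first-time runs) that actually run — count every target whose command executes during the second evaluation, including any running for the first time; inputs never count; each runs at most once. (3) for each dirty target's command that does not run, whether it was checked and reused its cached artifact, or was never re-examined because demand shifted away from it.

The edit dirties: audit.gen, bundle.gen, delta.gen, tables.gen, utils.gen.
4 target commands run: bundle.gen, delta.gen, tables.gen, utils.gen.
Cache hits after checking: audit.gen.
Note where the cutoff bites: audit.gen is checked, finds nothing changed, and keeps its cache.

First demand of the output computes:
  router.gen = absv(-1) = 1
  tables.gen = mul(-1, 9) = -9
  delta.gen = mul(-1, -9) = 9
  utils.gen = absv(-9) = 9
  audit.gen = add(9, 1) = 10
  bundle.gen = min2(9, 10) = 9

After the edit, cleaning proceeds:
  tables.gen: a read changed (north.txt 9->-9) — executes, giving 9.
  delta.gen: a read changed (tables.gen -9->9) — executes, giving -9.
  utils.gen: a read changed (tables.gen -9->9) — executes, giving 9 — identical to its old value.
  audit.gen: dirty, but its reads are unchanged (utils.gen unchanged, router.gen unchanged); cached 10 stands.
  bundle.gen: a read changed (delta.gen 9->-9) — executes, giving -9.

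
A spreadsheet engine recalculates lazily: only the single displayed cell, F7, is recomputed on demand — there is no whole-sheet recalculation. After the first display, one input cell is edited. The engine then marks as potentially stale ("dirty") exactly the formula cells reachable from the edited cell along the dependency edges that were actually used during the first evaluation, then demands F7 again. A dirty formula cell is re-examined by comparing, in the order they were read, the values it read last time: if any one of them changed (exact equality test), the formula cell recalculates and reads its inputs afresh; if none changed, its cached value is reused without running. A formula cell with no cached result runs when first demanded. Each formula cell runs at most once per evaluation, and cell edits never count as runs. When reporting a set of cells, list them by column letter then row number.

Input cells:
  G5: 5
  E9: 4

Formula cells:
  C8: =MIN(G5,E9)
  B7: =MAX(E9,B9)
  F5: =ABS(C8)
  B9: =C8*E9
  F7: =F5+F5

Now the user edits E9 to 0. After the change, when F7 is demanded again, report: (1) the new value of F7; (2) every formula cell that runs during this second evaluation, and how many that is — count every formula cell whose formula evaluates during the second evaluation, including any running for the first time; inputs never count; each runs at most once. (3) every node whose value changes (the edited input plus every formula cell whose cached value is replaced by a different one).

New value of F7: 0.
Formula cells that run: C8, F5, F7 — 3 in total.
Values that change: C8, E9, F5, F7.

First evaluation (everything demanded from the output):
  C8 = MIN(5, 4) = 4
  F5 = ABS(4) = 4
  F7 = 4 + 4 = 8

Propagation after the edit:
  C8: runs — E9 4->0; result 0.
  F5: runs — C8 4->0; result 0.
  F7: runs — F5 4->0; F5 4->0; result 0.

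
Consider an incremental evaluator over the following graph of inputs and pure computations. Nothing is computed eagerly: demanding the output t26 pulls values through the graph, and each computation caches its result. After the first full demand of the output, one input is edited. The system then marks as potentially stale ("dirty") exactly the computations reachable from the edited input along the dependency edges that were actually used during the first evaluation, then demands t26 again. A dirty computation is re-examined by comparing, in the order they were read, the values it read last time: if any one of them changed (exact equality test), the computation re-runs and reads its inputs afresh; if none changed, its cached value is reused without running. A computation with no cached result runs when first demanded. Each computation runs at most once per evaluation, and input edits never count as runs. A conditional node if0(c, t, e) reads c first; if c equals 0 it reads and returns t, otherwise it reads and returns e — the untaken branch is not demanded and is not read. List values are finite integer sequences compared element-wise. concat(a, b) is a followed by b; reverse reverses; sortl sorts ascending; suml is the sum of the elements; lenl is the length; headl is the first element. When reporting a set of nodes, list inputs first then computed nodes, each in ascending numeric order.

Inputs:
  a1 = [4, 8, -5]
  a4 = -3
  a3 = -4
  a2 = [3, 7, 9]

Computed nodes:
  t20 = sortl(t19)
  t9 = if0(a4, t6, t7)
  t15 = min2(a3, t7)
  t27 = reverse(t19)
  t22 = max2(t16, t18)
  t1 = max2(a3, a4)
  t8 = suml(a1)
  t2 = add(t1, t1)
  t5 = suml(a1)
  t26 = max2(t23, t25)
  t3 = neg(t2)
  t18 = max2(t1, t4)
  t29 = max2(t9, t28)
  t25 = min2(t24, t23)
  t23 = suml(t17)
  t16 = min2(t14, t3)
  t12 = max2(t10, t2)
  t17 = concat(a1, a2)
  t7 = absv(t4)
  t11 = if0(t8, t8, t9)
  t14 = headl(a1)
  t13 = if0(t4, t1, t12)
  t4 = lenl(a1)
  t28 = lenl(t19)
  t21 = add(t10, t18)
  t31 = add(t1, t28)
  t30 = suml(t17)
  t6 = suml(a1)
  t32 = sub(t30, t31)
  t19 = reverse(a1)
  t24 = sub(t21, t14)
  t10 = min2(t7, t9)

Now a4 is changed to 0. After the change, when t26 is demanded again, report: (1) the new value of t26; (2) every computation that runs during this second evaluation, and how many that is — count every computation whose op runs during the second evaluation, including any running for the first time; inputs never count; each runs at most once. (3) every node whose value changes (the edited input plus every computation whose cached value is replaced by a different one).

t26 now evaluates to 26.
Run set: t1, t6, t9, t10, t18 (5 run).
Changed values: a4, t1, t9.
The important point: the flipped condition pulls in fresh nodes; t6 runs for the first time.

Initial pass — values computed on the first demand:
  t1 = max2(-4, -3) = -3
  t4 = lenl([4, 8, -5]) = 3
  t7 = absv(3) = 3
  t9 = if0(a4=-3 -> else branch t7) = 3
  t10 = min2(3, 3) = 3
  t14 = headl([4, 8, -5]) = 4
  t17 = concat([4, 8, -5], [3, 7, 9]) = [4, 8, -5, 3, 7, 9]
  t18 = max2(-3, 3) = 3
  t21 = add(3, 3) = 6
  t23 = suml([4, 8, -5, 3, 7, 9]) = 26
  t24 = sub(6, 4) = 2
  t25 = min2(2, 26) = 2
  t26 = max2(26, 2) = 26

Second demand — change propagation:
  t1: re-runs because a4 -3->0; new result 0.
  t6: newly demanded (no cache) — executes and yields 7.
  t9: re-runs because a4 -3->0; new result 7.
  t10: re-runs because t9 3->7; new result 3 (unchanged).
  t18: re-runs because t1 -3->0; new result 3 (unchanged).
  t21: re-examined; everything it read last time is the same (t10 unchanged, t18 unchanged) — cache 6 kept, no run.
  t24: re-examined; everything it read last time is the same (t21 unchanged, t14 unchanged) — cache 2 kept, no run.
  t25: re-examined; everything it read last time is the same (t24 unchanged, t23 unchanged) — cache 2 kept, no run.
  t26: re-examined; everything it read last time is the same (t23 unchanged, t25 unchanged) — cache 26 kept, no run.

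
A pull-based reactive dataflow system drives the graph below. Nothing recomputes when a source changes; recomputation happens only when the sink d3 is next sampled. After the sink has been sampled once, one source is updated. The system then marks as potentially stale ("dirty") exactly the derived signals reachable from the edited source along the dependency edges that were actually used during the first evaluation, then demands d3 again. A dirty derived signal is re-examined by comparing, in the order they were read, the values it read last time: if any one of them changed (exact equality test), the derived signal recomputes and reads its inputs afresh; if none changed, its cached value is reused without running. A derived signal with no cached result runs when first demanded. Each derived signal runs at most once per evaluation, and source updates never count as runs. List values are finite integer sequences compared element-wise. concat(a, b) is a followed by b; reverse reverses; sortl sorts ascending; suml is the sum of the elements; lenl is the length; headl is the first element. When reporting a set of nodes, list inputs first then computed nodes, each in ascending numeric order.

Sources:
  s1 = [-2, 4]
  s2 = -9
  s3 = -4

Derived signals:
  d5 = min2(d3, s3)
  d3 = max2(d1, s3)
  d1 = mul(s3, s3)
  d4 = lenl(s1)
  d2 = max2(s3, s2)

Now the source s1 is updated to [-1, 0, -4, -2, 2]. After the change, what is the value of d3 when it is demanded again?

New value of d3: 16.
Key observation: s1 is never demanded by the output, so the edit triggers no recomputation at all.

First evaluation (everything demanded from the output):
  d1 = mul(-4, -4) = 16
  d3 = max2(16, -4) = 16

Propagation after the edit:
  s1 feeds no computation that the output demands — nothing is marked dirty and nothing runs.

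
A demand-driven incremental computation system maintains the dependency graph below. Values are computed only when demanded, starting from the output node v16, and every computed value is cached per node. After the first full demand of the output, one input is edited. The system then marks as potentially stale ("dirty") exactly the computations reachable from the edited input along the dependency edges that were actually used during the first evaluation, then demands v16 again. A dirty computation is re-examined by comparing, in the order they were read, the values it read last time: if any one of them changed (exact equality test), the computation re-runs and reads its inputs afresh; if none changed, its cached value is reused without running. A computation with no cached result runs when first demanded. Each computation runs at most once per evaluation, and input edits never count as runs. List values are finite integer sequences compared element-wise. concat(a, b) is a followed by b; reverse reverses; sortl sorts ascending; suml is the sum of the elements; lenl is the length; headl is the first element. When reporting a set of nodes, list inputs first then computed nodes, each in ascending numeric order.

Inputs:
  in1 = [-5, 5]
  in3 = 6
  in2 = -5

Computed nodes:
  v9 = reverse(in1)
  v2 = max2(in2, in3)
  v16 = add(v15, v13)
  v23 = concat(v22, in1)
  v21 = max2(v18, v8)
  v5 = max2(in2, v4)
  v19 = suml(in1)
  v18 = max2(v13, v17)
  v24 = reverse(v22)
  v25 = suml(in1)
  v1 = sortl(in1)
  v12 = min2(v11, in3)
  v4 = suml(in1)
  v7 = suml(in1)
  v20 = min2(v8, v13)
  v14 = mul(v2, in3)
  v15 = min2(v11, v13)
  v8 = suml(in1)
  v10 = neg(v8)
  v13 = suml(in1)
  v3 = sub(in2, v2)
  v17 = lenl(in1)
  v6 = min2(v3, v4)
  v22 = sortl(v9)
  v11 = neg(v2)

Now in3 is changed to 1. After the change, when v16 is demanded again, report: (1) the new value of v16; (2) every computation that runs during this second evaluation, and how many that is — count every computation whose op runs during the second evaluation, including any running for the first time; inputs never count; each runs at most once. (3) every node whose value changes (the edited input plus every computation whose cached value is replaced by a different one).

New value of v16: -1.
Computations that run: v2, v11, v15, v16 — 4 in total.
Values that change: in3, v2, v11, v15, v16.

First evaluation (everything demanded from the output):
  v2 = max2(-5, 6) = 6
  v11 = neg(6) = -6
  v13 = suml([-5, 5]) = 0
  v15 = min2(-6, 0) = -6
  v16 = add(-6, 0) = -6

Propagation after the edit:
  v2: runs — in3 6->1; result 1.
  v11: runs — v2 6->1; result -1.
  v15: runs — v11 -6->-1; result -1.
  v16: runs — v15 -6->-1; result -1.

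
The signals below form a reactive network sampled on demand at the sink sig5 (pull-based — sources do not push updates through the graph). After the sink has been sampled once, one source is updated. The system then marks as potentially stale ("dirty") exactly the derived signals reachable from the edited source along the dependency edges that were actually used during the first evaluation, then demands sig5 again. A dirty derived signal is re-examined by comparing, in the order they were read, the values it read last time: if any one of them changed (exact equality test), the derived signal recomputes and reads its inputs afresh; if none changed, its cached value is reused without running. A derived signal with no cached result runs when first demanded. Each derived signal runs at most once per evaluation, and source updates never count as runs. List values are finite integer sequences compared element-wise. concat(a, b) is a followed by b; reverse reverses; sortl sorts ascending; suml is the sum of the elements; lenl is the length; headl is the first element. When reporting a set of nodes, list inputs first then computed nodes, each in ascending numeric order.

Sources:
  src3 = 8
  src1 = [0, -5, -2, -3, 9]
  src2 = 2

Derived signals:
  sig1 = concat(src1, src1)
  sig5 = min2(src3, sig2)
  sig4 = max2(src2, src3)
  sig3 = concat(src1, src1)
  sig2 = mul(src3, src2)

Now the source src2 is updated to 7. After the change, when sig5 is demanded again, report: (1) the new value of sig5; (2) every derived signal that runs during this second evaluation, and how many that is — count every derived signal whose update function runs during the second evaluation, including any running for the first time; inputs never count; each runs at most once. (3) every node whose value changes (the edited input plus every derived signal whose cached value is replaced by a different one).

Initial pass — values computed on the first demand:
  sig2 = mul(8, 2) = 16
  sig5 = min2(8, 16) = 8

Second demand — change propagation:
  sig2: re-runs because src2 2->7; new result 56.
  sig5: re-runs because sig2 16->56; new result 8 (unchanged).

sig5 now evaluates to 8.
Run set: sig2, sig5 (2 run).
Changed values: src2, sig2.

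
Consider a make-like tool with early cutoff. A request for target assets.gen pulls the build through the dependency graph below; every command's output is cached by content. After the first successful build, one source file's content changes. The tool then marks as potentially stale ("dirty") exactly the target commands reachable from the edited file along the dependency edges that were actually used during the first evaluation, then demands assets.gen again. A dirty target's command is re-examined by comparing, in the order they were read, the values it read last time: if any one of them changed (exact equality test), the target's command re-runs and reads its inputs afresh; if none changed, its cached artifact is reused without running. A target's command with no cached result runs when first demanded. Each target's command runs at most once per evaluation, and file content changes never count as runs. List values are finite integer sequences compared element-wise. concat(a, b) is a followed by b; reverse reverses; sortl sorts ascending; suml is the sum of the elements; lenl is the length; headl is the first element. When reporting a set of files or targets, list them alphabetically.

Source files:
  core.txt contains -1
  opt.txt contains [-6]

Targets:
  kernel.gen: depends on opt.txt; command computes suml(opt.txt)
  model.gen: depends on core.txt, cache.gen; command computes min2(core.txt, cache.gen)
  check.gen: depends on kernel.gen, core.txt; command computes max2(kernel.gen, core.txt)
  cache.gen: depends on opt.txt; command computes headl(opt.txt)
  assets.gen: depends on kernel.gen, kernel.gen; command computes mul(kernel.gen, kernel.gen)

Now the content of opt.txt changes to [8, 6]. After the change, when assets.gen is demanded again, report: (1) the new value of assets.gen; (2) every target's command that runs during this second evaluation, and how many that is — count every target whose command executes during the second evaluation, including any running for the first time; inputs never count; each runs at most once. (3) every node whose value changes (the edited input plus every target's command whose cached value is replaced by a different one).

Demanding assets.gen again yields 196.
2 target commands run: assets.gen, kernel.gen.
The nodes whose values change: assets.gen, kernel.gen, opt.txt.

First demand of the output computes:
  kernel.gen = suml([-6]) = -6
  assets.gen = mul(-6, -6) = 36

After the edit, cleaning proceeds:
  kernel.gen: a read changed (opt.txt [-6]->[8, 6]) — executes, giving 14.
  assets.gen: a read changed (kernel.gen -6->14; kernel.gen -6->14) — executes, giving 196.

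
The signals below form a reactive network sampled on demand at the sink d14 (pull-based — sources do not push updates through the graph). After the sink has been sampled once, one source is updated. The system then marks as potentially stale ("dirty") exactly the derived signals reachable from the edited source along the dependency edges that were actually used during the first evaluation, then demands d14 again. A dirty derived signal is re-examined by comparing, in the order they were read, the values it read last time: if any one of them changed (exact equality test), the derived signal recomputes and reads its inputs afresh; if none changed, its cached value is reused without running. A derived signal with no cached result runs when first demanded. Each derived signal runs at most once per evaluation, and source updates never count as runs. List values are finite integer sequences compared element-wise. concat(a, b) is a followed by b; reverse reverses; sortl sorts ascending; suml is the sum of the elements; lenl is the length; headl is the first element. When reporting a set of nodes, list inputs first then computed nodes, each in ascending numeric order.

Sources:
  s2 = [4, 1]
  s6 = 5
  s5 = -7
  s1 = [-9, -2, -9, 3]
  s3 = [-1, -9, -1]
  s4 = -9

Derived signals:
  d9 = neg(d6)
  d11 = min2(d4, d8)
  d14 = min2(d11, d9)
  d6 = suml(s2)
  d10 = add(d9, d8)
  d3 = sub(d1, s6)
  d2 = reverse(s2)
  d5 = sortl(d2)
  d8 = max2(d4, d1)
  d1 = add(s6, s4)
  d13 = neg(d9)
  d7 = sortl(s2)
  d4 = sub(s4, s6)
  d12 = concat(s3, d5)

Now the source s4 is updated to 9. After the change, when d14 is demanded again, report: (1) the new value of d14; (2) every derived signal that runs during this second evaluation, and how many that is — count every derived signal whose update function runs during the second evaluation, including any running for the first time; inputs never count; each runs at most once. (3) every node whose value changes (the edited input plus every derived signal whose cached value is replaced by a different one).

Initial pass — values computed on the first demand:
  d1 = add(5, -9) = -4
  d4 = sub(-9, 5) = -14
  d6 = suml([4, 1]) = 5
  d8 = max2(-14, -4) = -4
  d9 = neg(5) = -5
  d11 = min2(-14, -4) = -14
  d14 = min2(-14, -5) = -14

Second demand — change propagation:
  d1: re-runs because s4 -9->9; new result 14.
  d4: re-runs because s4 -9->9; new result 4.
  d8: re-runs because d4 -14->4; d1 -4->14; new result 14.
  d11: re-runs because d4 -14->4; d8 -4->14; new result 4.
  d14: re-runs because d11 -14->4; new result -5.

d14 now evaluates to -5.
Run set: d1, d4, d8, d11, d14 (5 run).
Changed values: s4, d1, d4, d8, d11, d14.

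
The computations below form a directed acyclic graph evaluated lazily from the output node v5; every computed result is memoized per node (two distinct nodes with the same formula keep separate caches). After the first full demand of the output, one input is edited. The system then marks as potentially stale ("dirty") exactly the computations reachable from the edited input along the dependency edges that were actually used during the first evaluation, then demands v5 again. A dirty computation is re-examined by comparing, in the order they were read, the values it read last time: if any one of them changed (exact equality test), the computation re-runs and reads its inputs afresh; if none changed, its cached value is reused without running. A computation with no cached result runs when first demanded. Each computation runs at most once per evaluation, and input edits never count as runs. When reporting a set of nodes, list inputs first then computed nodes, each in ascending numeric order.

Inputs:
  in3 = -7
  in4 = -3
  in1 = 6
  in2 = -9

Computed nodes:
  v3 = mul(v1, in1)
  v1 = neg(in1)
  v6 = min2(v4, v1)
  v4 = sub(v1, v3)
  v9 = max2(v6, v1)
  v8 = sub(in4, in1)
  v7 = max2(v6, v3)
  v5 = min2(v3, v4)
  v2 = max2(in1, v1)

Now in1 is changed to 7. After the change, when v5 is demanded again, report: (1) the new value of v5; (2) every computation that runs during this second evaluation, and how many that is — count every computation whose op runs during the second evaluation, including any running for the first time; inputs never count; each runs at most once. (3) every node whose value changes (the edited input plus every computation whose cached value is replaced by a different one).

First demand of the output computes:
  v1 = neg(6) = -6
  v3 = mul(-6, 6) = -36
  v4 = sub(-6, -36) = 30
  v5 = min2(-36, 30) = -36

After the edit, cleaning proceeds:
  v1: a read changed (in1 6->7) — executes, giving -7.
  v3: a read changed (v1 -6->-7; in1 6->7) — executes, giving -49.
  v4: a read changed (v1 -6->-7; v3 -36->-49) — executes, giving 42.
  v5: a read changed (v3 -36->-49; v4 30->42) — executes, giving -49.

Demanding v5 again yields -49.
4 computations run: v1, v3, v4, v5.
The nodes whose values change: in1, v1, v3, v4, v5.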